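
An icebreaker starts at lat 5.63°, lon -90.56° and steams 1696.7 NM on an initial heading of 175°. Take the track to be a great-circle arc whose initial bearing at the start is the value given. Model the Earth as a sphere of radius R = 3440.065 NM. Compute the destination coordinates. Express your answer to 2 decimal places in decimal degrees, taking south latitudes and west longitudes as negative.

The arc subtends δ = 1696.7/3440.065 = 0.493217 rad at the centre.
Converting: φ₁ = 0.098262 rad, θ = 3.054326 rad.
sin φ₂ = sin φ₁ cos δ + cos φ₁ sin δ cos θ = (0.098104)(0.880814) + (0.995176)(0.473462)(-0.996195) = -0.382974
φ₂ = asin(-0.382974) = -0.393014 rad = -22.52°.
For the longitude increment, Δλ = atan2( sin θ sin δ cos φ₁, cos δ − sin φ₁ sin φ₂ ) = atan2(0.041066, 0.918385) = 2.56°.
λ₂ = λ₁ + Δλ = -88.00°.

latitude -22.52°, longitude -88.00°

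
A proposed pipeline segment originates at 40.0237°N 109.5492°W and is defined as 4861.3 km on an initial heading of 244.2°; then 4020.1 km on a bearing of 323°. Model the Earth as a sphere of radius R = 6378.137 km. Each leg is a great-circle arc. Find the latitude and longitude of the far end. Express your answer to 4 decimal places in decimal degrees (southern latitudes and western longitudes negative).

Apply the spherical direct solution leg by leg, carrying full precision between legs.
Leg 1: from (40.0237°, -109.5492°), δ = 4861.3/6378.137 = 0.762182 rad, θ = 244.2° → φ = 13.5940°, λ = -149.3104°.
Leg 2: from (13.5940°, -149.3104°), δ = 4020.1/6378.137 = 0.630294 rad, θ = 323° → φ = 40.3453°, λ = -177.0458°.

latitude 40.3453°, longitude -177.0458°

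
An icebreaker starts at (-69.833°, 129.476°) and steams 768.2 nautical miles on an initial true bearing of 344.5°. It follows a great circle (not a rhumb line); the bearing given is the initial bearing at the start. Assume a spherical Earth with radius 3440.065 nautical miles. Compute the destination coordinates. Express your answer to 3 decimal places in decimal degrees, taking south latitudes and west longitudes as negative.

The arc subtends δ = 768.2/3440.065 = 0.223310 rad at the centre.
Start latitude φ₁ = -1.218816 rad; initial bearing θ = 6.012659 rad.
sin φ₂ = sin φ₁ cos δ + cos φ₁ sin δ cos θ = (-0.938692)(0.975170) + (0.344758)(0.221458)(0.963630) = -0.841811
φ₂ = asin(-0.841811) = -1.000630 rad = -57.332°.
Then Δλ = atan2(-0.020404, 0.184969) = -0.109864 rad, from sin θ sin δ cos φ₁ over cos δ − sin φ₁ sin φ₂.
λ₂ = λ₁ + Δλ = 123.181°.

latitude -57.332°, longitude 123.181°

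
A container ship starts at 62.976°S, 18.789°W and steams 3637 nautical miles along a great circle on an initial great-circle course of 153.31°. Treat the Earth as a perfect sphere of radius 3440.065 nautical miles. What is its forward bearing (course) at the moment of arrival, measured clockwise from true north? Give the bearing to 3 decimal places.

final bearing 19.495°

Central angle δ = d/R = 1.057247 rad.
Start latitude φ₁ = -1.099139 rad; initial bearing θ = 2.675764 rad.
Applying the spherical law of cosines for sides, sin φ₂ = sin φ₁ cos δ + cos φ₁ sin δ cos θ = -0.791219, so φ₂ = -52.300°.
Then Δλ = atan2(0.177758, -0.213559) = 2.447429 rad, from sin θ sin δ cos φ₁ over cos δ − sin φ₁ sin φ₂.
λ₂ = -18.789° + 140.227° = 121.438°.
The forward bearing on arrival equals the back-azimuth from the destination plus 180°.
Back-azimuth from P₂ (-52.300°, 121.438°) to P₁ (-62.976°, -18.789°), with Δλ' = λ₁ − λ₂ = -140.227°: atan2( sin Δλ' cos φ₁ , cos φ₂ sin φ₁ − sin φ₂ cos φ₁ cos Δλ' ) = 199.495°.
Final bearing = (199.495° + 180°) mod 360° = 19.495°.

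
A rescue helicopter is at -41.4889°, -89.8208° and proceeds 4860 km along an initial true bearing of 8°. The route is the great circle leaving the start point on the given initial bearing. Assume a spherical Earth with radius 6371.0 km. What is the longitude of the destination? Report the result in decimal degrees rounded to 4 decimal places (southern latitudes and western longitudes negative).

Angular distance δ = d/R = 4860 / 6371 = 0.762832 rad.
Start latitude φ₁ = -0.724118 rad; initial bearing θ = 0.139626 rad.
sin φ₂ = sin φ₁ cos δ + cos φ₁ sin δ cos θ = (-0.662475)(0.722882) + (0.749084)(0.690971)(0.990268) = 0.033667
φ₂ = asin(0.033667) = 0.033673 rad = 1.9293°.
For the longitude increment, Δλ = atan2( sin θ sin δ cos φ₁, cos δ − sin φ₁ sin φ₂ ) = atan2(0.072035, 0.745186) = 5.5215°.
Hence λ₂ = -89.8208° + 5.5215° = -84.2993°.

longitude -84.2993°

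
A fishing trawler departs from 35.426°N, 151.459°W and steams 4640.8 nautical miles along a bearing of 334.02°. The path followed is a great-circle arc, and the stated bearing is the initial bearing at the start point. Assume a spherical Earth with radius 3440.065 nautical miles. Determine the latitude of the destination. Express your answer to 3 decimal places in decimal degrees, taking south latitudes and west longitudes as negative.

latitude 57.360°

The arc subtends δ = 4640.8/3440.065 = 1.349044 rad at the centre.
Converting: φ₁ = 0.618300 rad, θ = 5.829749 rad.
sin φ₂ = sin φ₁ cos δ + cos φ₁ sin δ cos θ = (0.579651)(0.219939) + (0.814865)(0.975514)(0.898947) = 0.842071
φ₂ = asin(0.842071) = 1.001112 rad = 57.360°.
For the longitude increment, Δλ = atan2( sin θ sin δ cos φ₁, cos δ − sin φ₁ sin φ₂ ) = atan2(-0.348217, -0.268168) = -127.601°.
λ₂ = -151.459° + -127.601° = -279.060°, normalized to (−180°, 180°] → 80.940°.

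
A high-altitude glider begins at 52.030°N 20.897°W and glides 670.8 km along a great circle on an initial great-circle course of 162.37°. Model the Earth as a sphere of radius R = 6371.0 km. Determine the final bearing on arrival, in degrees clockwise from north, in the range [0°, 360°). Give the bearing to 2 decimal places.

Angular distance δ = d/R = 670.8 / 6371 = 0.105290 rad.
With φ₁ = 52.030° = 0.908095 rad and θ = 162.37° = 2.833891 rad:
Destination latitude: φ₂ = arcsin( sin φ₁ cos δ + cos φ₁ sin δ cos θ ) = arcsin(0.722345) = 46.248°.
Δλ = atan2( sin θ sin δ cos φ₁ , cos δ − sin φ₁ sin φ₂ ) = atan2(0.019583, 0.425014) = 0.046045 rad = 2.638°.
λ₂ = -20.897° + 2.638° = -18.259°.
The forward bearing on arrival equals the back-azimuth from the destination plus 180°.
Back-azimuth from P₂ (46.25°, -18.26°) to P₁ (52.03°, -20.90°), with Δλ' = λ₁ − λ₂ = -2.64°: atan2( sin Δλ' cos φ₁ , cos φ₂ sin φ₁ − sin φ₂ cos φ₁ cos Δλ' ) = 344.37°.
Final bearing = (344.37° + 180°) mod 360° = 164.37°.

final bearing 164.37°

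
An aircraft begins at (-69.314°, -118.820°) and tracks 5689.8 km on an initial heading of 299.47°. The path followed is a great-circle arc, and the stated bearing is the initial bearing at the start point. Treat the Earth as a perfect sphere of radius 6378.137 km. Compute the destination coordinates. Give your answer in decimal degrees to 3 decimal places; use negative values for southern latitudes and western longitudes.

The arc subtends δ = 5689.8/6378.137 = 0.892079 rad at the centre.
Converting: φ₁ = -1.209758 rad, θ = 5.226738 rad.
Applying the spherical law of cosines for sides, sin φ₂ = sin φ₁ cos δ + cos φ₁ sin δ cos θ = -0.452051, so φ₂ = -26.875°.
Then Δλ = atan2(-0.239383, 0.204888) = -0.862886 rad, from sin θ sin δ cos φ₁ over cos δ − sin φ₁ sin φ₂.
λ₂ = λ₁ + Δλ = -168.260°.

latitude -26.875°, longitude -168.260°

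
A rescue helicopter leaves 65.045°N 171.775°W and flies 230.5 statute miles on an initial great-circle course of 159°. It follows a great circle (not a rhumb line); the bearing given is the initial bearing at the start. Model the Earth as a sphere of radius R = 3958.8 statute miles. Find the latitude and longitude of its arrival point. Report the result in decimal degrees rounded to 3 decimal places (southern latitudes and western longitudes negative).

δ = 230.5/3958.8 = 0.058225 rad (3.3360°).
Converting: φ₁ = 1.135249 rad, θ = 2.775074 rad.
sin φ₂ = sin φ₁ cos δ + cos φ₁ sin δ cos θ = (0.906639)(0.998305) + (0.421906)(0.058192)(-0.933580) = 0.882182
φ₂ = asin(0.882182) = 1.080476 rad = 61.907°.
Δλ = atan2( sin θ sin δ cos φ₁ , cos δ − sin φ₁ sin φ₂ ) = atan2(0.008798, 0.198484) = 0.044299 rad = 2.538°.
Hence λ₂ = -171.775° + 2.538° = -169.237°.

latitude 61.907°, longitude -169.237°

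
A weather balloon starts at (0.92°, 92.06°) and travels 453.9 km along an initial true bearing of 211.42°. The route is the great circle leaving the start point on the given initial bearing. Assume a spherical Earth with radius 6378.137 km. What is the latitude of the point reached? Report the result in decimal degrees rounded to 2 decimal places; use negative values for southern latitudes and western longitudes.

latitude -2.56°

Central angle δ = d/R = 0.071165 rad.
Converting: φ₁ = 0.016057 rad, θ = 3.689975 rad.
Applying the spherical law of cosines for sides, sin φ₂ = sin φ₁ cos δ + cos φ₁ sin δ cos θ = -0.044655, so φ₂ = -2.56°.
For the longitude increment, Δλ = atan2( sin θ sin δ cos φ₁, cos δ − sin φ₁ sin φ₂ ) = atan2(-0.037063, 0.998186) = -2.13°.
Hence λ₂ = 92.06° + -2.13° = 89.93°.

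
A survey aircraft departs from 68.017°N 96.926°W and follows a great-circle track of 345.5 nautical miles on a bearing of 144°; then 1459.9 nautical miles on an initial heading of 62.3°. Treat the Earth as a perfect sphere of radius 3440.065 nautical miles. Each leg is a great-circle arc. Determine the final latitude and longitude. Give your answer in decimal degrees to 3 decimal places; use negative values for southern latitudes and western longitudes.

latitude 64.097°, longitude -32.860°

Apply the spherical direct solution leg by leg, carrying full precision between legs.
Leg 1: from (68.017°, -96.926°), δ = 345.5/3440.065 = 0.100434 rad, θ = 144° → φ = 63.158°, λ = -89.426°.
Leg 2: from (63.158°, -89.426°), δ = 1459.9/3440.065 = 0.424382 rad, θ = 62.3° → φ = 64.097°, λ = -32.860°.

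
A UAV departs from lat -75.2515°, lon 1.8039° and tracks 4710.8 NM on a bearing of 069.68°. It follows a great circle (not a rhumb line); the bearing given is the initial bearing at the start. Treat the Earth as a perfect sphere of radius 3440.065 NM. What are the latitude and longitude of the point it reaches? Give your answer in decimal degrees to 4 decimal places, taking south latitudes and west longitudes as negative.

δ = 4710.8/3440.065 = 1.369393 rad (78.4604°).
Start latitude φ₁ = -1.313386 rad; initial bearing θ = 1.216145 rad.
Destination latitude: φ₂ = arcsin( sin φ₁ cos δ + cos φ₁ sin δ cos θ ) = arcsin(-0.106836) = -6.1329°.
Δλ = atan2( sin θ sin δ cos φ₁ , cos δ − sin φ₁ sin φ₂ ) = atan2(0.233908, 0.096729) = 1.178677 rad = 67.5332°.
λ₂ = λ₁ + Δλ = 69.3371°.

latitude -6.1329°, longitude 69.3371°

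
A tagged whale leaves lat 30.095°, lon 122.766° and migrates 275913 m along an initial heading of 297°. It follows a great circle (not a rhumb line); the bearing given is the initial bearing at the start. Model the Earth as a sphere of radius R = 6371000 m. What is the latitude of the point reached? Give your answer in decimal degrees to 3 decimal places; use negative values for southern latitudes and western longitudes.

latitude 31.196°

Angular distance δ = d/R = 275913 / 6371000 = 0.043308 rad.
Start latitude φ₁ = 0.525257 rad; initial bearing θ = 5.183628 rad.
Applying the spherical law of cosines for sides, sin φ₂ = sin φ₁ cos δ + cos φ₁ sin δ cos θ = 0.517971, so φ₂ = 31.196°.
Then Δλ = atan2(-0.033375, 0.739334) = -0.045112 rad, from sin θ sin δ cos φ₁ over cos δ − sin φ₁ sin φ₂.
Hence λ₂ = 122.766° + -2.585° = 120.181°.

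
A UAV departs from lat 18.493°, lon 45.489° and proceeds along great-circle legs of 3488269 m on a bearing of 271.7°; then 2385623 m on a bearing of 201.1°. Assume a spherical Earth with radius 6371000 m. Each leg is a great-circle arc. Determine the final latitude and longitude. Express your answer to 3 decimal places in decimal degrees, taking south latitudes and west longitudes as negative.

Apply the spherical direct solution leg by leg, carrying full precision between legs.
Leg 1: from (18.493°, 45.489°), δ = 3488269/6371000 = 0.547523 rad, θ = 271.7° → φ = 16.587°, λ = 12.605°.
Leg 2: from (16.587°, 12.605°), δ = 2385623/6371000 = 0.374450 rad, θ = 201.1° → φ = -3.517°, λ = 5.025°.

latitude -3.517°, longitude 5.025°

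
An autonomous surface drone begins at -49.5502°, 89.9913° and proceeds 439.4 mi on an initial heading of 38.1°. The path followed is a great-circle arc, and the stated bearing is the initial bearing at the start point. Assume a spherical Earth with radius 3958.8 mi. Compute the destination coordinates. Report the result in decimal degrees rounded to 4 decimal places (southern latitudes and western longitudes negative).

latitude -44.4062°, longitude 95.4812°

Central angle δ = d/R = 0.110993 rad.
Converting: φ₁ = -0.864814 rad, θ = 0.664970 rad.
sin φ₂ = sin φ₁ cos δ + cos φ₁ sin δ cos θ = (-0.760975)(0.993847) + (0.648782)(0.110765)(0.786935) = -0.699741
φ₂ = asin(-0.699741) = -0.775035 rad = -44.4062°.
For the longitude increment, Δλ = atan2( sin θ sin δ cos φ₁, cos δ − sin φ₁ sin φ₂ ) = atan2(0.044342, 0.461361) = 5.4899°.
λ₂ = λ₁ + Δλ = 95.4812°.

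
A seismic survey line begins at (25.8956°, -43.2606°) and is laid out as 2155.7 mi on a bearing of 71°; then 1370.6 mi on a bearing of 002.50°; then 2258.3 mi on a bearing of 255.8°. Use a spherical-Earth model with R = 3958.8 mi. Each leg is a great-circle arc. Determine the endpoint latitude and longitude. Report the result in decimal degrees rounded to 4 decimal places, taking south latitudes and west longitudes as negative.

Apply the spherical direct solution leg by leg, carrying full precision between legs.
Leg 1: from (25.8956°, -43.2606°), δ = 2155.7/3958.8 = 0.544534 rad, θ = 71° → φ = 31.6874°, λ = -8.1187°.
Leg 2: from (31.6874°, -8.1187°), δ = 1370.6/3958.8 = 0.346216 rad, θ = 2.5° → φ = 51.4988°, λ = -6.7562°.
Leg 3: from (51.4988°, -6.7562°), δ = 2258.3/3958.8 = 0.570451 rad, θ = 255.8° → φ = 35.1845°, λ = -46.5881°.

latitude 35.1845°, longitude -46.5881°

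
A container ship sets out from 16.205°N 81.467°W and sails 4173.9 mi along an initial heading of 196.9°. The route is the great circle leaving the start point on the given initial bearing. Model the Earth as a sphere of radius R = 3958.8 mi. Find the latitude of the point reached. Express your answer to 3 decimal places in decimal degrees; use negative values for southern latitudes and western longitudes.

latitude -41.388°

The arc subtends δ = 4173.9/3958.8 = 1.054335 rad at the centre.
Start latitude φ₁ = 0.282831 rad; initial bearing θ = 3.436553 rad.
Destination latitude: φ₂ = arcsin( sin φ₁ cos δ + cos φ₁ sin δ cos θ ) = arcsin(-0.661153) = -41.388°.
For the longitude increment, Δλ = atan2( sin θ sin δ cos φ₁, cos δ − sin φ₁ sin φ₂ ) = atan2(-0.242743, 0.678318) = -19.690°.
λ₂ = λ₁ + Δλ = -101.157°.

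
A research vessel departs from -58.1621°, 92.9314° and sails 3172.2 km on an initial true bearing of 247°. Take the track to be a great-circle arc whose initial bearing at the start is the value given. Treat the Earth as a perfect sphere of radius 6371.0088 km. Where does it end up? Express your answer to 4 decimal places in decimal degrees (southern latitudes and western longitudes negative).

latitude -57.6542°, longitude 37.6774°

Central angle δ = d/R = 0.497912 rad.
With φ₁ = -58.1621° = -1.015120 rad and θ = 247° = 4.310963 rad:
sin φ₂ = sin φ₁ cos δ + cos φ₁ sin δ cos θ = (-0.849544)(0.878582) + (0.527518)(0.477592)(-0.390731) = -0.844834
φ₂ = asin(-0.844834) = -1.006255 rad = -57.6542°.
Then Δλ = atan2(-0.231910, 0.160858) = -0.964363 rad, from sin θ sin δ cos φ₁ over cos δ − sin φ₁ sin φ₂.
λ₂ = λ₁ + Δλ = 37.6774°.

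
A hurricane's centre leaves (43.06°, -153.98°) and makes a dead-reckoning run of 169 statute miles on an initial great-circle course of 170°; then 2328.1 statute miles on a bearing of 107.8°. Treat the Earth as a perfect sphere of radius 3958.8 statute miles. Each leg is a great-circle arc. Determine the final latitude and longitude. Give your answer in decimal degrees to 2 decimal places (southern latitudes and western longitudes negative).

Apply the spherical direct solution leg by leg, carrying full precision between legs.
Leg 1: from (43.06°, -153.98°), δ = 169/3958.8 = 0.042690 rad, θ = 170° → φ = 40.65°, λ = -153.42°.
Leg 2: from (40.65°, -153.42°), δ = 2328.1/3958.8 = 0.588082 rad, θ = 107.8° → φ = 24.41°, λ = -117.96°.

latitude 24.41°, longitude -117.96°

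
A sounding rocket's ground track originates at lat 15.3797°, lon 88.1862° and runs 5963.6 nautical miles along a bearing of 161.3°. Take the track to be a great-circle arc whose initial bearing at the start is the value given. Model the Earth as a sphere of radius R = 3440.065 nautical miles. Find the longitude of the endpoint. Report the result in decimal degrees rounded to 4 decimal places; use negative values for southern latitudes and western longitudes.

The arc subtends δ = 5963.6/3440.065 = 1.733572 rad at the centre.
Converting: φ₁ = 0.268426 rad, θ = 2.815216 rad.
sin φ₂ = sin φ₁ cos δ + cos φ₁ sin δ cos θ = (0.265215)(-0.162058) + (0.964189)(0.986781)(-0.947210) = -0.944198
φ₂ = asin(-0.944198) = -1.235150 rad = -70.7689°.
Then Δλ = atan2(0.305045, 0.088357) = 1.288859 rad, from sin θ sin δ cos φ₁ over cos δ − sin φ₁ sin φ₂.
Hence λ₂ = 88.1862° + 73.8462° = 162.0324°.

longitude 162.0324°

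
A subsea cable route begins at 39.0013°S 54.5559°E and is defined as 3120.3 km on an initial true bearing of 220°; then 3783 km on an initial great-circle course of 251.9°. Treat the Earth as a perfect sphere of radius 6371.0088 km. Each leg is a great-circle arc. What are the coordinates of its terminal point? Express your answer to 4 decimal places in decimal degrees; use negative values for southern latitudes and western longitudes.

latitude -51.9941°, longitude -38.5551°

Apply the spherical direct solution leg by leg, carrying full precision between legs.
Leg 1: from (-39.0013°, 54.5559°), δ = 3120.3/6371.0088 = 0.489765 rad, θ = 220° → φ = -56.6579°, λ = 21.1790°.
Leg 2: from (-56.6579°, 21.1790°), δ = 3783/6371.0088 = 0.593784 rad, θ = 251.9° → φ = -51.9941°, λ = -38.5551°.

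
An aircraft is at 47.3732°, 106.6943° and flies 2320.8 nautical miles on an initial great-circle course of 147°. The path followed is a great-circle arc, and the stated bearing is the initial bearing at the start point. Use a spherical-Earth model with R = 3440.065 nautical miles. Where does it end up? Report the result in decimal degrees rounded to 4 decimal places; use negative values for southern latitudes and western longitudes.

latitude 12.6994°, longitude 127.1034°

Central angle δ = d/R = 0.674638 rad.
Start latitude φ₁ = 0.826818 rad; initial bearing θ = 2.565634 rad.
sin φ₂ = sin φ₁ cos δ + cos φ₁ sin δ cos θ = (0.735780)(0.780933) + (0.677220)(0.624615)(-0.838671) = 0.219836
φ₂ = asin(0.219836) = 0.221646 rad = 12.6994°.
Then Δλ = atan2(0.230383, 0.619182) = 0.356206 rad, from sin θ sin δ cos φ₁ over cos δ − sin φ₁ sin φ₂.
λ₂ = 106.6943° + 20.4091° = 127.1034°.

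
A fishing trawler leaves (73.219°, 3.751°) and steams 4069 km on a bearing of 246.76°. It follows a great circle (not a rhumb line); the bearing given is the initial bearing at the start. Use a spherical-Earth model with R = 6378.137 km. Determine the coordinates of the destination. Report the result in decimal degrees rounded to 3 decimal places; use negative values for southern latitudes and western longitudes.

latitude 44.528°, longitude -46.389°

The arc subtends δ = 4069/6378.137 = 0.637961 rad at the centre.
Start latitude φ₁ = 1.277913 rad; initial bearing θ = 4.306774 rad.
sin φ₂ = sin φ₁ cos δ + cos φ₁ sin δ cos θ = (0.957415)(0.803312) + (0.288714)(0.595558)(-0.394583) = 0.701256
φ₂ = asin(0.701256) = 0.777158 rad = 44.528°.
For the longitude increment, Δλ = atan2( sin θ sin δ cos φ₁, cos δ − sin φ₁ sin φ₂ ) = atan2(-0.157995, 0.131919) = -50.140°.
Hence λ₂ = 3.751° + -50.140° = -46.389°.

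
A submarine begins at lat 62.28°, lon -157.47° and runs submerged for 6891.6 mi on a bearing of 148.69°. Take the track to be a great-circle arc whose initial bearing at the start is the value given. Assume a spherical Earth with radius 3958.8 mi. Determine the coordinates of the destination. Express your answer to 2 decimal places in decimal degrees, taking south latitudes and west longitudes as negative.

Central angle δ = d/R = 1.740831 rad.
Start latitude φ₁ = 1.086991 rad; initial bearing θ = 2.595130 rad.
Applying the spherical law of cosines for sides, sin φ₂ = sin φ₁ cos δ + cos φ₁ sin δ cos θ = -0.541475, so φ₂ = -32.78°.
Δλ = atan2( sin θ sin δ cos φ₁ , cos δ − sin φ₁ sin φ₂ ) = atan2(0.238238, 0.310114) = 0.655065 rad = 37.53°.
λ₂ = λ₁ + Δλ = -119.94°.

latitude -32.78°, longitude -119.94°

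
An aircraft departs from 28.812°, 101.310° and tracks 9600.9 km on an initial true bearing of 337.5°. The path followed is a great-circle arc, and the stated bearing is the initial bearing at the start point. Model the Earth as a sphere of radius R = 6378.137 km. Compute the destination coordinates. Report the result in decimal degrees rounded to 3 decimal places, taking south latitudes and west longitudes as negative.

latitude 57.069°, longitude -34.068°

The arc subtends δ = 9600.9/6378.137 = 1.505283 rad at the centre.
With φ₁ = 28.812° = 0.502864 rad and θ = 337.5° = 5.890486 rad:
sin φ₂ = sin φ₁ cos δ + cos φ₁ sin δ cos θ = (0.481937)(0.065467) + (0.876206)(0.997855)(0.923880) = 0.839323
φ₂ = asin(0.839323) = 0.996036 rad = 57.069°.
For the longitude increment, Δλ = atan2( sin θ sin δ cos φ₁, cos δ − sin φ₁ sin φ₂ ) = atan2(-0.334590, -0.339034) = -135.378°.
λ₂ = λ₁ + Δλ = -34.068°.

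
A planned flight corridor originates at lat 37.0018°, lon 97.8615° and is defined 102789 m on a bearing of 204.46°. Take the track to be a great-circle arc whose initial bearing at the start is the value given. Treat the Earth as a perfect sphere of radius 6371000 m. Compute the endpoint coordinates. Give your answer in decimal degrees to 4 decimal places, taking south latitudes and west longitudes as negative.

latitude 36.1594°, longitude 97.3874°

Central angle δ = d/R = 0.016134 rad.
Converting: φ₁ = 0.645803 rad, θ = 3.568500 rad.
Destination latitude: φ₂ = arcsin( sin φ₁ cos δ + cos φ₁ sin δ cos θ ) = arcsin(0.590034) = 36.1594°.
Δλ = atan2( sin θ sin δ cos φ₁ , cos δ − sin φ₁ sin φ₂ ) = atan2(-0.005335, 0.644764) = -0.008274 rad = -0.4741°.
Hence λ₂ = 97.8615° + -0.4741° = 97.3874°.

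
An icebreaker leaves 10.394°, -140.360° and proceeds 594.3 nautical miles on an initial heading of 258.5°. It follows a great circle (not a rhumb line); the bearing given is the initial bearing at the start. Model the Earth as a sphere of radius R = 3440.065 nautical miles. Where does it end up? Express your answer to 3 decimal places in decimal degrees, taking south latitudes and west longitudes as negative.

Angular distance δ = d/R = 594.3 / 3440.065 = 0.172758 rad.
Start latitude φ₁ = 0.181410 rad; initial bearing θ = 4.511676 rad.
Applying the spherical law of cosines for sides, sin φ₂ = sin φ₁ cos δ + cos φ₁ sin δ cos θ = 0.144022, so φ₂ = 8.281°.
For the longitude increment, Δλ = atan2( sin θ sin δ cos φ₁, cos δ − sin φ₁ sin φ₂ ) = atan2(-0.165685, 0.959131) = -9.801°.
Hence λ₂ = -140.360° + -9.801° = -150.161°.

latitude 8.281°, longitude -150.161°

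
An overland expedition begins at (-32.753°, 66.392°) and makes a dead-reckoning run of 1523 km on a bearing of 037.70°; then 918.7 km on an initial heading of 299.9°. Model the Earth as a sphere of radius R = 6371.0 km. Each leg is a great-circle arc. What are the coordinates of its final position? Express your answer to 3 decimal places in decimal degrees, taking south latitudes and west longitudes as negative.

Apply the spherical direct solution leg by leg, carrying full precision between legs.
Leg 1: from (-32.753°, 66.392°), δ = 1523/6371 = 0.239052 rad, θ = 37.7° → φ = -21.597°, λ = 75.351°.
Leg 2: from (-21.597°, 75.351°), δ = 918.7/6371 = 0.144200 rad, θ = 299.9° → φ = -17.316°, λ = 67.853°.

latitude -17.316°, longitude 67.853°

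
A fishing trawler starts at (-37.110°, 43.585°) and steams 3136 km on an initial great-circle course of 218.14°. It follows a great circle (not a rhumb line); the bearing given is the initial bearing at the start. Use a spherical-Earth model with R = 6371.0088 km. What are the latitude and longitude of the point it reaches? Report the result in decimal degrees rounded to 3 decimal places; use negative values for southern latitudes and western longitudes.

The arc subtends δ = 3136/6371.0088 = 0.492230 rad at the centre.
Converting: φ₁ = -0.647692 rad, θ = 3.807261 rad.
sin φ₂ = sin φ₁ cos δ + cos φ₁ sin δ cos θ = (-0.603347)(0.881281) + (0.797479)(0.472592)(-0.786504) = -0.828138
φ₂ = asin(-0.828138) = -0.975777 rad = -55.908°.
Δλ = atan2( sin θ sin δ cos φ₁ , cos δ − sin φ₁ sin φ₂ ) = atan2(-0.232757, 0.381627) = -0.547672 rad = -31.379°.
λ₂ = 43.585° + -31.379° = 12.206°.

latitude -55.908°, longitude 12.206°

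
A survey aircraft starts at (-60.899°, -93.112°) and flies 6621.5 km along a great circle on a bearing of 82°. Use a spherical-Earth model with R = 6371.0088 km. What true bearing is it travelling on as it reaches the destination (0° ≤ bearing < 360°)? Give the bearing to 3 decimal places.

final bearing 31.448°

Angular distance δ = d/R = 6621.5 / 6371.0088 = 1.039317 rad.
Start latitude φ₁ = -1.062888 rad; initial bearing θ = 1.431170 rad.
Applying the spherical law of cosines for sides, sin φ₂ = sin φ₁ cos δ + cos φ₁ sin δ cos θ = -0.384481, so φ₂ = -22.612°.
For the longitude increment, Δλ = atan2( sin θ sin δ cos φ₁, cos δ − sin φ₁ sin φ₂ ) = atan2(0.415182, 0.170863) = 67.631°.
λ₂ = -93.112° + 67.631° = -25.481°.
The forward bearing on arrival equals the back-azimuth from the destination plus 180°.
Back-azimuth from P₂ (-22.612°, -25.481°) to P₁ (-60.899°, -93.112°), with Δλ' = λ₁ − λ₂ = -67.631°: atan2( sin Δλ' cos φ₁ , cos φ₂ sin φ₁ − sin φ₂ cos φ₁ cos Δλ' ) = 211.448°.
Final bearing = (211.448° + 180°) mod 360° = 31.448°.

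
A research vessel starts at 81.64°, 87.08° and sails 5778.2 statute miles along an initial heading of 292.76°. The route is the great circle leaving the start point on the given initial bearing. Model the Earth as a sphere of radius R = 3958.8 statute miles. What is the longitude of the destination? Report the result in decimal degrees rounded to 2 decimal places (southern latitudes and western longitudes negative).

longitude -24.60°

Central angle δ = d/R = 1.459584 rad.
Start latitude φ₁ = 1.424887 rad; initial bearing θ = 5.109626 rad.
Destination latitude: φ₂ = arcsin( sin φ₁ cos δ + cos φ₁ sin δ cos θ ) = arcsin(0.165705) = 9.54°.
Δλ = atan2( sin θ sin δ cos φ₁ , cos δ − sin φ₁ sin φ₂ ) = atan2(-0.133243, -0.052961) = -1.949124 rad = -111.68°.
λ₂ = 87.08° + -111.68° = -24.60°.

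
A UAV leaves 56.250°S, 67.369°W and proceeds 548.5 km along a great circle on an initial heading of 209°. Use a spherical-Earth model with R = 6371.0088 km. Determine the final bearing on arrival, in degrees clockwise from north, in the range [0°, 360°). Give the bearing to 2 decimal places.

The arc subtends δ = 548.5/6371.0088 = 0.086093 rad at the centre.
Start latitude φ₁ = -0.981748 rad; initial bearing θ = 3.647738 rad.
Applying the spherical law of cosines for sides, sin φ₂ = sin φ₁ cos δ + cos φ₁ sin δ cos θ = -0.870172, so φ₂ = -60.479°.
Then Δλ = atan2(-0.023160, 0.272775) = -0.084703 rad, from sin θ sin δ cos φ₁ over cos δ − sin φ₁ sin φ₂.
Hence λ₂ = -67.369° + -4.853° = -72.222°.
The forward bearing on arrival equals the back-azimuth from the destination plus 180°.
Back-azimuth from P₂ (-60.48°, -72.22°) to P₁ (-56.25°, -67.37°), with Δλ' = λ₁ − λ₂ = 4.85°: atan2( sin Δλ' cos φ₁ , cos φ₂ sin φ₁ − sin φ₂ cos φ₁ cos Δλ' ) = 33.14°.
Final bearing = (33.14° + 180°) mod 360° = 213.14°.

final bearing 213.14°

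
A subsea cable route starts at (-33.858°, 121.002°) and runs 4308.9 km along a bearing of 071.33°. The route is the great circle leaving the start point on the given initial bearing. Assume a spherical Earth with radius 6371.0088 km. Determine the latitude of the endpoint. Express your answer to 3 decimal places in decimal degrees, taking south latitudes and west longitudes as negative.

latitude -15.551°

The arc subtends δ = 4308.9/6371.0088 = 0.676329 rad at the centre.
Start latitude φ₁ = -0.590934 rad; initial bearing θ = 1.244943 rad.
sin φ₂ = sin φ₁ cos δ + cos φ₁ sin δ cos θ = (-0.557137)(0.779876) + (0.830421)(0.625935)(0.320117) = -0.268104
φ₂ = asin(-0.268104) = -0.271424 rad = -15.551°.
Δλ = atan2( sin θ sin δ cos φ₁ , cos δ − sin φ₁ sin φ₂ ) = atan2(0.492437, 0.630505) = 0.663060 rad = 37.991°.
Hence λ₂ = 121.002° + 37.991° = 158.993°.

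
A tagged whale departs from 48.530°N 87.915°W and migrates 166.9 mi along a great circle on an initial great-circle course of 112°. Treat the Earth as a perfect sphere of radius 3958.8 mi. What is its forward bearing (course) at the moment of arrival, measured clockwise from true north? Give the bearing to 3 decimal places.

The arc subtends δ = 166.9/3958.8 = 0.042159 rad at the centre.
Converting: φ₁ = 0.847008 rad, θ = 1.954769 rad.
Applying the spherical law of cosines for sides, sin φ₂ = sin φ₁ cos δ + cos φ₁ sin δ cos θ = 0.738181, so φ₂ = 47.577°.
Then Δλ = atan2(0.025878, 0.445990) = 0.057960 rad, from sin θ sin δ cos φ₁ over cos δ − sin φ₁ sin φ₂.
Hence λ₂ = -87.915° + 3.321° = -84.594°.
The forward bearing on arrival equals the back-azimuth from the destination plus 180°.
Back-azimuth from P₂ (47.577°, -84.594°) to P₁ (48.530°, -87.915°), with Δλ' = λ₁ − λ₂ = -3.321°: atan2( sin Δλ' cos φ₁ , cos φ₂ sin φ₁ − sin φ₂ cos φ₁ cos Δλ' ) = 294.470°.
Final bearing = (294.470° + 180°) mod 360° = 114.470°.

final bearing 114.470°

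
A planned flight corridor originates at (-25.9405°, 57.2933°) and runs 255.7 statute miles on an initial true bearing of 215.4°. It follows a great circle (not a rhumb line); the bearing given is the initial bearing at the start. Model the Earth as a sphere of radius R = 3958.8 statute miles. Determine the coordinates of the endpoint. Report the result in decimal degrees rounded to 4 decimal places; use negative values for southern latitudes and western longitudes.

latitude -28.9363°, longitude 54.8447°

The arc subtends δ = 255.7/3958.8 = 0.064590 rad at the centre.
Start latitude φ₁ = -0.452747 rad; initial bearing θ = 3.759439 rad.
Applying the spherical law of cosines for sides, sin φ₂ = sin φ₁ cos δ + cos φ₁ sin δ cos θ = -0.483837, so φ₂ = -28.9363°.
Δλ = atan2( sin θ sin δ cos φ₁ , cos δ − sin φ₁ sin φ₂ ) = atan2(-0.033623, 0.786266) = -0.042737 rad = -2.4486°.
λ₂ = λ₁ + Δλ = 54.8447°.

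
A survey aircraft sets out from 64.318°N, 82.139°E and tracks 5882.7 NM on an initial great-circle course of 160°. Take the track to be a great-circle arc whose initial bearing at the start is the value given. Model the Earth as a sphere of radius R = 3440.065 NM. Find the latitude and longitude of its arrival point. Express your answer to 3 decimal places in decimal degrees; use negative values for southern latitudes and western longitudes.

latitude -31.897°, longitude 105.652°

Central angle δ = d/R = 1.710055 rad.
Start latitude φ₁ = 1.122561 rad; initial bearing θ = 2.792527 rad.
sin φ₂ = sin φ₁ cos δ + cos φ₁ sin δ cos θ = (0.901213)(-0.138809) + (0.433376)(0.990319)(-0.939693) = -0.528394
φ₂ = asin(-0.528394) = -0.556708 rad = -31.897°.
For the longitude increment, Δλ = atan2( sin θ sin δ cos φ₁, cos δ − sin φ₁ sin φ₂ ) = atan2(0.146788, 0.337387) = 23.513°.
Hence λ₂ = 82.139° + 23.513° = 105.652°.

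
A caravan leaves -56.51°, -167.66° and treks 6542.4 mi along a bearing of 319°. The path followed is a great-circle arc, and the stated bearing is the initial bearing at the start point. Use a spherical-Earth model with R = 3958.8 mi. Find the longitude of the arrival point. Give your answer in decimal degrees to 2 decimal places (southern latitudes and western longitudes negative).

δ = 6542.4/3958.8 = 1.652622 rad (94.6883°).
Start latitude φ₁ = -0.986286 rad; initial bearing θ = 5.567600 rad.
sin φ₂ = sin φ₁ cos δ + cos φ₁ sin δ cos θ = (-0.833982)(-0.081734) + (0.551791)(0.996654)(0.754710) = 0.483214
φ₂ = asin(0.483214) = 0.504322 rad = 28.90°.
Δλ = atan2( sin θ sin δ cos φ₁ , cos δ − sin φ₁ sin φ₂ ) = atan2(-0.360797, 0.321257) = -0.843304 rad = -48.32°.
λ₂ = -167.66° + -48.32° = -215.98°, normalized to (−180°, 180°] → 144.02°.

longitude 144.02°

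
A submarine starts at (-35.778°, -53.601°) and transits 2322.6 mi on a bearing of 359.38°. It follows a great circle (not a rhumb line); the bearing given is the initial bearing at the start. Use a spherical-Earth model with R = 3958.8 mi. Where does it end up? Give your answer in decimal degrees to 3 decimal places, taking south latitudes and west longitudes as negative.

latitude -2.164°, longitude -53.944°

Central angle δ = d/R = 0.586693 rad.
Converting: φ₁ = -0.624444 rad, θ = 6.272364 rad.
Applying the spherical law of cosines for sides, sin φ₂ = sin φ₁ cos δ + cos φ₁ sin δ cos θ = -0.037768, so φ₂ = -2.164°.
Δλ = atan2( sin θ sin δ cos φ₁ , cos δ − sin φ₁ sin φ₂ ) = atan2(-0.004860, 0.810695) = -0.005995 rad = -0.343°.
λ₂ = -53.601° + -0.343° = -53.944°.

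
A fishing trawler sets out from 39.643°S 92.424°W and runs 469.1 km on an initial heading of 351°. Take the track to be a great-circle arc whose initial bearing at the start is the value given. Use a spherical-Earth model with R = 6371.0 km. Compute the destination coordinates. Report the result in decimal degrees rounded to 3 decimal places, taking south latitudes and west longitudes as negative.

latitude -35.473°, longitude -93.234°

Angular distance δ = d/R = 469.1 / 6371 = 0.073631 rad.
Start latitude φ₁ = -0.691901 rad; initial bearing θ = 6.126106 rad.
Destination latitude: φ₂ = arcsin( sin φ₁ cos δ + cos φ₁ sin δ cos θ ) = arcsin(-0.580324) = -35.473°.
Δλ = atan2( sin θ sin δ cos φ₁ , cos δ − sin φ₁ sin φ₂ ) = atan2(-0.008862, 0.627043) = -0.014131 rad = -0.810°.
λ₂ = λ₁ + Δλ = -93.234°.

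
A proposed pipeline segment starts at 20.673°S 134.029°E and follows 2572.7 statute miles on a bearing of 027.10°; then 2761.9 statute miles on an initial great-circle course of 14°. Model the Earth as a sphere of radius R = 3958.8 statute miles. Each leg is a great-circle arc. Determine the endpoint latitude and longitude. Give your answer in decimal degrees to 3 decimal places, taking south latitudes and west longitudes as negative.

Apply the spherical direct solution leg by leg, carrying full precision between legs.
Leg 1: from (-20.673°, 134.029°), δ = 2572.7/3958.8 = 0.649869 rad, θ = 27.1° → φ = 12.879°, λ = 150.454°.
Leg 2: from (12.879°, 150.454°), δ = 2761.9/3958.8 = 0.697661 rad, θ = 14° → φ = 51.121°, λ = 164.790°.

latitude 51.121°, longitude 164.790°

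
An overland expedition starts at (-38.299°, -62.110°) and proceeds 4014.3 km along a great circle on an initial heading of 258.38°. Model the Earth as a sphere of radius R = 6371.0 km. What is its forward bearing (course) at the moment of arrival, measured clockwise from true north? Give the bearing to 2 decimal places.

final bearing 287.17°

The arc subtends δ = 4014.3/6371 = 0.630089 rad at the centre.
With φ₁ = -38.299° = -0.668444 rad and θ = 258.38° = 4.509582 rad:
Destination latitude: φ₂ = arcsin( sin φ₁ cos δ + cos φ₁ sin δ cos θ ) = arcsin(-0.593893) = -36.434°.
For the longitude increment, Δλ = atan2( sin θ sin δ cos φ₁, cos δ − sin φ₁ sin φ₂ ) = atan2(-0.452933, 0.439900) = -45.836°.
λ₂ = λ₁ + Δλ = -107.946°.
The forward bearing on arrival equals the back-azimuth from the destination plus 180°.
Back-azimuth from P₂ (-36.43°, -107.95°) to P₁ (-38.30°, -62.11°), with Δλ' = λ₁ − λ₂ = 45.84°: atan2( sin Δλ' cos φ₁ , cos φ₂ sin φ₁ − sin φ₂ cos φ₁ cos Δλ' ) = 107.17°.
Final bearing = (107.17° + 180°) mod 360° = 287.17°.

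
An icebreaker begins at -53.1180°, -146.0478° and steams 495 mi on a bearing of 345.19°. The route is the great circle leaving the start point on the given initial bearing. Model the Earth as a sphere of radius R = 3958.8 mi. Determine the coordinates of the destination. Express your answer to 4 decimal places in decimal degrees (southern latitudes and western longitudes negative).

latitude -46.1592°, longitude -148.6857°

Central angle δ = d/R = 0.125038 rad.
With φ₁ = -53.1180° = -0.927084 rad and θ = 345.19° = 6.024702 rad:
sin φ₂ = sin φ₁ cos δ + cos φ₁ sin δ cos θ = (-0.799873)(0.992193) + (0.600169)(0.124712)(0.966779) = -0.721267
φ₂ = asin(-0.721267) = -0.805629 rad = -46.1592°.
Then Δλ = atan2(-0.019132, 0.415271) = -0.046039 rad, from sin θ sin δ cos φ₁ over cos δ − sin φ₁ sin φ₂.
λ₂ = -146.0478° + -2.6379° = -148.6857°.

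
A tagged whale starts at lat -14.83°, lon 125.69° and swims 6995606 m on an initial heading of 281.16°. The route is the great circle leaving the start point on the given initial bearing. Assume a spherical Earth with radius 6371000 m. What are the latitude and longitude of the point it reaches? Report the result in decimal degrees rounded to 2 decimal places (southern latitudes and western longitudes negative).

Central angle δ = d/R = 1.098039 rad.
Start latitude φ₁ = -0.258832 rad; initial bearing θ = 4.907168 rad.
sin φ₂ = sin φ₁ cos δ + cos φ₁ sin δ cos θ = (-0.255952)(0.455343) + (0.966690)(0.890316)(0.193549) = 0.050034
φ₂ = asin(0.050034) = 0.050055 rad = 2.87°.
Then Δλ = atan2(-0.844385, 0.468149) = -1.064561 rad, from sin θ sin δ cos φ₁ over cos δ − sin φ₁ sin φ₂.
Hence λ₂ = 125.69° + -60.99° = 64.70°.

latitude 2.87°, longitude 64.70°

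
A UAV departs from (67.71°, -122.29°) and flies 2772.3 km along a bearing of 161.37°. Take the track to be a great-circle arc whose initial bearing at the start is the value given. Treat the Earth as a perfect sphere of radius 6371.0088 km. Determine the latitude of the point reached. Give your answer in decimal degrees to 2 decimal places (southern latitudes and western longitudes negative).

latitude 43.44°

δ = 2772.3/6371.0088 = 0.435143 rad (24.9319°).
Converting: φ₁ = 1.181762 rad, θ = 2.816438 rad.
Applying the spherical law of cosines for sides, sin φ₂ = sin φ₁ cos δ + cos φ₁ sin δ cos θ = 0.687539, so φ₂ = 43.44°.
For the longitude increment, Δλ = atan2( sin θ sin δ cos φ₁, cos δ − sin φ₁ sin φ₂ ) = atan2(0.051077, 0.270646) = 10.69°.
λ₂ = -122.29° + 10.69° = -111.60°.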